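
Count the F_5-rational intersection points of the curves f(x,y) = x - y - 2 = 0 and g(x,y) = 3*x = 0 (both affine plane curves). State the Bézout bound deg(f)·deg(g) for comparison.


Common zeros: {(0, 3)}; count = 1; Bézout bound = 1.

deg(f) = 1, deg(g) = 1, so Bézout bound = 1.
Scan x ∈ F_5. For each x, list the y ∈ F_5 with f(x, y) ≡ 0 and those with g(x, y) ≡ 0 (mod 5); the common zeros in that column are the intersection.
  x = 0: f ≡ 0 at y ∈ {3}; g ≡ 0 at y ∈ {0, 1, 2, 3, 4}; common: {3}.
  x = 1: f ≡ 0 at y ∈ {4}; g ≡ 0 at y ∈ ∅; common: ∅.
  x = 2: f ≡ 0 at y ∈ {0}; g ≡ 0 at y ∈ ∅; common: ∅.
  x = 3: f ≡ 0 at y ∈ {1}; g ≡ 0 at y ∈ ∅; common: ∅.
  x = 4: f ≡ 0 at y ∈ {2}; g ≡ 0 at y ∈ ∅; common: ∅.
Collecting: common zeros = {(0, 3)}, so the count is 1.
Comparison with the Bézout bound: 1 ≤ 1 = deg(f)·deg(g), as expected for curves with no common component (the bound is attained).


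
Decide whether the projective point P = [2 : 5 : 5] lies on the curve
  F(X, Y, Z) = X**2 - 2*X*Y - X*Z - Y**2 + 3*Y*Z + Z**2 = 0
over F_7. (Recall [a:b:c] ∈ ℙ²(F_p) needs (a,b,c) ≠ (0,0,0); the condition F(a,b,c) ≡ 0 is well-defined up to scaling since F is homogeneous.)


F(2,5,5) ≡ 0 (mod 7); P is on the curve.

Evaluate F(2, 5, 5) term-by-term (mod 7).
  X**2 ↦ 1·4·1·1 = 4
  -2*X*Y ↦ -2·2·5·1 = -20
  -X*Z ↦ -1·2·1·5 = -10
  -Y**2 ↦ -1·1·25·1 = -25
  3*Y*Z ↦ 3·1·5·5 = 75
  Z**2 ↦ 1·1·1·25 = 25
Sum: F(2, 5, 5) = (4) + (-20) + (-10) + (-25) + (75) + (25) = 49.
Reducing mod 7: 49 ≡ 0 (mod 7).
Since F(a, b, c) ≡ 0 (mod 7), P lies on the curve.


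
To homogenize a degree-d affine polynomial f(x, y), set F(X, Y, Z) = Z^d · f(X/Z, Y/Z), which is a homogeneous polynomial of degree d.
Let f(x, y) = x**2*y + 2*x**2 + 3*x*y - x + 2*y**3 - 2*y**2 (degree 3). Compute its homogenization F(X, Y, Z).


F(X, Y, Z) = X**2*Y + 2*X**2*Z + 3*X*Y*Z - X*Z**2 + 2*Y**3 - 2*Y**2*Z

deg(f) = 3.
Substitute x = X/Z, y = Y/Z into f, then multiply by Z^3.
  monomial 1·x^2·y^1 ↦ 1·X^2·Y^1·Z^0.
  monomial 2·x^2·y^0 ↦ 2·X^2·Y^0·Z^1.
  monomial 3·x^1·y^1 ↦ 3·X^1·Y^1·Z^1.
  monomial -1·x^1·y^0 ↦ -1·X^1·Y^0·Z^2.
  monomial 2·x^0·y^3 ↦ 2·X^0·Y^3·Z^0.
  monomial -2·x^0·y^2 ↦ -2·X^0·Y^2·Z^1.
Collecting: F(X, Y, Z) = X**2*Y + 2*X**2*Z + 3*X*Y*Z - X*Z**2 + 2*Y**3 - 2*Y**2*Z.


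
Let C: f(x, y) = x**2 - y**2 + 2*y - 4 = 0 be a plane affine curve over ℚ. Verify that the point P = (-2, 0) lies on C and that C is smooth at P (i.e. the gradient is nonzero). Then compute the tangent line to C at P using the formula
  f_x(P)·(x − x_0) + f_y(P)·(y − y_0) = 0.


Tangent line at P: -4*x + 2*y - 8 = 0.

Step 1: f(-2, 0) = 0, so P lies on C.
Step 2: partial derivatives
  f_x(x, y) = 2*x, f_y(x, y) = 2 - 2*y.
  f_x(P) = -4, f_y(P) = 2 (gradient nonzero, so P is smooth).
Step 3: tangent line at P: -4·(x − -2) + 2·(y − 0) = 0.
Expanding: -4*x + 2*y - 8 = 0.


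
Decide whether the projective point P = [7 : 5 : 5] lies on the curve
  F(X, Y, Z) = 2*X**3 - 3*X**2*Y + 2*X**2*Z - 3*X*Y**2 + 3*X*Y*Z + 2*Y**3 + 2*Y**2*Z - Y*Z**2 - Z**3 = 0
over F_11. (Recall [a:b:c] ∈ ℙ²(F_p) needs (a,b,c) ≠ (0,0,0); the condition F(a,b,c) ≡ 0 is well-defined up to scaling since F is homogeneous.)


F(7,5,5) ≡ 9 (mod 11); P is NOT on the curve.

Evaluate F(7, 5, 5) term-by-term (mod 11).
  2*X**3 ↦ 2·343·1·1 = 686
  -3*X**2*Y ↦ -3·49·5·1 = -735
  2*X**2*Z ↦ 2·49·1·5 = 490
  -3*X*Y**2 ↦ -3·7·25·1 = -525
  3*X*Y*Z ↦ 3·7·5·5 = 525
  2*Y**3 ↦ 2·1·125·1 = 250
  2*Y**2*Z ↦ 2·1·25·5 = 250
  -Y*Z**2 ↦ -1·1·5·25 = -125
  -Z**3 ↦ -1·1·1·125 = -125
Sum: F(7, 5, 5) = (686) + (-735) + (490) + (-525) + (525) + (250) + (250) + (-125) + (-125) = 691.
Reducing mod 11: 691 ≡ 9 (mod 11).
Since F(a, b, c) ≡ 9 ≠ 0 (mod 11), P does NOT lie on the curve.


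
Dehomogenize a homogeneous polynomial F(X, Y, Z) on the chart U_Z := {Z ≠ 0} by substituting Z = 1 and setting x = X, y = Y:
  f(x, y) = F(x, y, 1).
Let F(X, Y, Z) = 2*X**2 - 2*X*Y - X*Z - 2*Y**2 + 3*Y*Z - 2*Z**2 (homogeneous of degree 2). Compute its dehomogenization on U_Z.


f(x, y) = 2*x**2 - 2*x*y - x - 2*y**2 + 3*y - 2

On U_Z we set Z = 1. Each monomial c·X^i·Y^j·Z^k in F becomes c·x^i·y^j·1^k = c·x^i·y^j.
Substituting Z = 1: F(X, Y, 1) = 2*x**2 - 2*x*y - x - 2*y**2 + 3*y - 2.
Note: deg(f) ≤ deg(F) = 2; strict inequality happens when F is divisible by Z (lost terms).


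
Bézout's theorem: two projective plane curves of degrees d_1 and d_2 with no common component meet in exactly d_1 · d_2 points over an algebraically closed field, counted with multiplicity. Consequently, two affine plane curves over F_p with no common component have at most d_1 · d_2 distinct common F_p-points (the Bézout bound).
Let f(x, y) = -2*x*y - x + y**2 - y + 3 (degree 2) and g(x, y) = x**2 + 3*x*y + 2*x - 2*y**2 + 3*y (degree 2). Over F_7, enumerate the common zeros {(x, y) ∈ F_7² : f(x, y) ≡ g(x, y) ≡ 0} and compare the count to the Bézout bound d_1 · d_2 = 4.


Common zeros: {(1, 1), (1, 2), (4, 5)}; count = 3; Bézout bound = 4.

deg(f) = 2, deg(g) = 2, so Bézout bound = 4.
Scan x ∈ F_7. For each x, list the y ∈ F_7 with f(x, y) ≡ 0 and those with g(x, y) ≡ 0 (mod 7); the common zeros in that column are the intersection.
  x = 0: f ≡ 0 at y ∈ ∅; g ≡ 0 at y ∈ {0, 5}; common: ∅.
  x = 1: f ≡ 0 at y ∈ {1, 2}; g ≡ 0 at y ∈ {1, 2}; common: {1, 2}.
  x = 2: f ≡ 0 at y ∈ {6}; g ≡ 0 at y ∈ ∅; common: ∅.
  x = 3: f ≡ 0 at y ∈ {0}; g ≡ 0 at y ∈ ∅; common: ∅.
  x = 4: f ≡ 0 at y ∈ {4, 5}; g ≡ 0 at y ∈ {5, 6}; common: {5}.
  x = 5: f ≡ 0 at y ∈ ∅; g ≡ 0 at y ∈ {0, 2}; common: ∅.
  x = 6: f ≡ 0 at y ∈ ∅; g ≡ 0 at y ∈ ∅; common: ∅.
Collecting: common zeros = {(1, 1), (1, 2), (4, 5)}, so the count is 3.
Comparison with the Bézout bound: 3 ≤ 4 = deg(f)·deg(g), as expected for curves with no common component (the affine F_7-count falls short of the bound because intersections may lie at infinity, over extension fields, or carry multiplicity).


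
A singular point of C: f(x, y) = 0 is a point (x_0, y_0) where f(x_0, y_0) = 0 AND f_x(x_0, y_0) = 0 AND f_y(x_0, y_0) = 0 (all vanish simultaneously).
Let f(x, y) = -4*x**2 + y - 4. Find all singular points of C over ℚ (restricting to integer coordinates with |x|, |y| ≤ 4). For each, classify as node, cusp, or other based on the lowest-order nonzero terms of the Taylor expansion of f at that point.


No singular points in the scanned grid; C is smooth there.

Compute partial derivatives:
  f_x = -8*x.
  f_y = 1.
f_y = 1 is a nonzero constant, so f_y never vanishes: no point (x, y) can satisfy f = f_x = f_y = 0. In particular no (x, y) ∈ {−4, ..., 4}² is singular; the curve is smooth.


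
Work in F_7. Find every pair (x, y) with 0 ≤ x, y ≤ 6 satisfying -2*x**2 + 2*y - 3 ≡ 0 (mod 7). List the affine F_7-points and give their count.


Affine F_7-points: {(0, 5), (1, 6), (2, 2), (3, 0), (4, 0), (5, 2), (6, 6)}; count = 7.

For each of the 49 pairs (x, y) ∈ F_7², evaluate f(x, y) mod 7. Record the zeros.
  x = 0: [0↦4, 1↦6, 2↦1, 3↦3, 4↦5, 5↦0, 6↦2]  zeros at y ∈ {5}
  x = 1: [0↦2, 1↦4, 2↦6, 3↦1, 4↦3, 5↦5, 6↦0]  zeros at y ∈ {6}
  x = 2: [0↦3, 1↦5, 2↦0, 3↦2, 4↦4, 5↦6, 6↦1]  zeros at y ∈ {2}
  x = 3: [0↦0, 1↦2, 2↦4, 3↦6, 4↦1, 5↦3, 6↦5]  zeros at y ∈ {0}
  x = 4: [0↦0, 1↦2, 2↦4, 3↦6, 4↦1, 5↦3, 6↦5]  zeros at y ∈ {0}
  x = 5: [0↦3, 1↦5, 2↦0, 3↦2, 4↦4, 5↦6, 6↦1]  zeros at y ∈ {2}
  x = 6: [0↦2, 1↦4, 2↦6, 3↦1, 4↦3, 5↦5, 6↦0]  zeros at y ∈ {6}
Collecting zeros: affine points = {(0, 5), (1, 6), (2, 2), (3, 0), (4, 0), (5, 2), (6, 6)}.
Total count |C(F_7)_aff| = 7.


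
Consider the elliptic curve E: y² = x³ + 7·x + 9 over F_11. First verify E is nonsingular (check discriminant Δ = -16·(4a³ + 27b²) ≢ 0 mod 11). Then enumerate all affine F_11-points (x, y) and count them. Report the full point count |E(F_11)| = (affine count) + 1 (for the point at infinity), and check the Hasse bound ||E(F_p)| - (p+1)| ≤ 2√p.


Affine points = {(0, 3), (0, 8), (2, 3), (2, 8), (5, 2), (5, 9), (6, 5), (6, 6), (7, 4), (7, 7), (8, 4), (8, 7), (9, 3), (9, 8), (10, 1), (10, 10)}; affine count = 16; |E(F_11)| = 17.

Discriminant check: Δ ∝ 4a³ + 27b² = 4·7³ + 27·9² = 4·343 + 27·81 ≡ 6 (mod 11). Nonzero ⇒ E is nonsingular.
For each x ∈ F_11, compute rhs = x³ + 7·x + 9 mod 11, then count y ∈ F_11 with y² ≡ rhs.
  x = 0: rhs = 9, matching y values: 3, 8 (2 points).
  x = 1: rhs = 6, matching y values: none (0 points).
  x = 2: rhs = 9, matching y values: 3, 8 (2 points).
  x = 3: rhs = 2, matching y values: none (0 points).
  x = 4: rhs = 2, matching y values: none (0 points).
  x = 5: rhs = 4, matching y values: 2, 9 (2 points).
  x = 6: rhs = 3, matching y values: 5, 6 (2 points).
  x = 7: rhs = 5, matching y values: 4, 7 (2 points).
  x = 8: rhs = 5, matching y values: 4, 7 (2 points).
  x = 9: rhs = 9, matching y values: 3, 8 (2 points).
  x = 10: rhs = 1, matching y values: 1, 10 (2 points).
Total affine count: 16.
Full point count |E(F_11)| = 16 + 1 = 17.
Hasse bound: |17 − (11+1)| = |5| = 5 ≤ 2√11 ≈ 6.6332 ✓.


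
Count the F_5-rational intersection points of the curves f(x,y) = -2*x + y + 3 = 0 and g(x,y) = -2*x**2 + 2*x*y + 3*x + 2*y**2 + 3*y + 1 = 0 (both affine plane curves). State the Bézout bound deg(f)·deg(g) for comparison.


Common zeros: {(0, 2)}; count = 1; Bézout bound = 2.

deg(f) = 1, deg(g) = 2, so Bézout bound = 2.
Scan x ∈ F_5. For each x, list the y ∈ F_5 with f(x, y) ≡ 0 and those with g(x, y) ≡ 0 (mod 5); the common zeros in that column are the intersection.
  x = 0: f ≡ 0 at y ∈ {2}; g ≡ 0 at y ∈ {2, 4}; common: {2}.
  x = 1: f ≡ 0 at y ∈ {4}; g ≡ 0 at y ∈ {2, 3}; common: ∅.
  x = 2: f ≡ 0 at y ∈ {1}; g ≡ 0 at y ∈ ∅; common: ∅.
  x = 3: f ≡ 0 at y ∈ {3}; g ≡ 0 at y ∈ {4}; common: ∅.
  x = 4: f ≡ 0 at y ∈ {0}; g ≡ 0 at y ∈ ∅; common: ∅.
Collecting: common zeros = {(0, 2)}, so the count is 1.
Comparison with the Bézout bound: 1 ≤ 2 = deg(f)·deg(g), as expected for curves with no common component (the affine F_5-count falls short of the bound because intersections may lie at infinity, over extension fields, or carry multiplicity).


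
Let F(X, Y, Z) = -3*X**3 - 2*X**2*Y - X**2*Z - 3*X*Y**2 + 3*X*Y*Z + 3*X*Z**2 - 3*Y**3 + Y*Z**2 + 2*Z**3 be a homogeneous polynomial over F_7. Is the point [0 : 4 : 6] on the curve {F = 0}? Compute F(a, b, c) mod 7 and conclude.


F(0,4,6) ≡ 6 (mod 7); P is NOT on the curve.

Evaluate F(0, 4, 6) term-by-term (mod 7).
  -3*X**3 ↦ -3·0·1·1 = 0
  -2*X**2*Y ↦ -2·0·4·1 = 0
  -X**2*Z ↦ -1·0·1·6 = 0
  -3*X*Y**2 ↦ -3·0·16·1 = 0
  3*X*Y*Z ↦ 3·0·4·6 = 0
  3*X*Z**2 ↦ 3·0·1·36 = 0
  -3*Y**3 ↦ -3·1·64·1 = -192
  Y*Z**2 ↦ 1·1·4·36 = 144
  2*Z**3 ↦ 2·1·1·216 = 432
Sum: F(0, 4, 6) = (0) + (0) + (0) + (0) + (0) + (0) + (-192) + (144) + (432) = 384.
Reducing mod 7: 384 ≡ 6 (mod 7).
Since F(a, b, c) ≡ 6 ≠ 0 (mod 7), P does NOT lie on the curve.


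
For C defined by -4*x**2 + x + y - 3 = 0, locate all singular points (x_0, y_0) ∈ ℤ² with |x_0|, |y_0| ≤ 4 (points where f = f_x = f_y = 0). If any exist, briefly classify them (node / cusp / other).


No singular points in the scanned grid; C is smooth there.

Compute partial derivatives:
  f_x = 1 - 8*x.
  f_y = 1.
f_y = 1 is a nonzero constant, so f_y never vanishes: no point (x, y) can satisfy f = f_x = f_y = 0. In particular no (x, y) ∈ {−4, ..., 4}² is singular; the curve is smooth.


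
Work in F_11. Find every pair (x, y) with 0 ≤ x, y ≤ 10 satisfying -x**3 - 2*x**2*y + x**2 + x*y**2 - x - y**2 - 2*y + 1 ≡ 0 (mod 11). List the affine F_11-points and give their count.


Affine F_11-points: {(1, 0), (5, 5), (5, 8), (9, 5), (9, 10), (10, 4), (10, 5)}; count = 7.

For each of the 121 pairs (x, y) ∈ F_11², evaluate f(x, y) mod 11. Record the zeros.
  x = 0: [0↦1, 1↦9, 2↦4, 3↦8, 4↦10, 5↦10, 6↦8, 7↦4, 8↦9, 9↦1, 10↦2]  zeros at y ∈ ∅
  x = 1: [0↦0, 1↦7, 2↦3, 3↦10, 4↦6, 5↦2, 6↦9, 7↦5, 8↦1, 9↦8, 10↦4]  zeros at y ∈ {0}
  x = 2: [0↦6, 1↦8, 2↦1, 3↦7, 4↦4, 5↦3, 6↦4, 7↦7, 8↦1, 9↦8, 10↦6]  zeros at y ∈ ∅
  x = 3: [0↦2, 1↦6, 2↦3, 3↦4, 4↦9, 5↦7, 6↦9, 7↦4, 8↦3, 9↦6, 10↦2]  zeros at y ∈ ∅
  x = 4: [0↦4, 1↦6, 2↦3, 3↦6, 4↦4, 5↦8, 6↦7, 7↦1, 8↦1, 9↦7, 10↦8]  zeros at y ∈ ∅
  x = 5: [0↦6, 1↦2, 2↦6, 3↦7, 4↦5, 5↦0, 6↦3, 7↦3, 8↦0, 9↦5, 10↦7]  zeros at y ∈ {5, 8}
  x = 6: [0↦2, 1↦10, 2↦6, 3↦1, 4↦6, 5↦10, 6↦2, 7↦4, 8↦5, 9↦5, 10↦4]  zeros at y ∈ ∅
  x = 7: [0↦8, 1↦2, 2↦8, 3↦4, 4↦1, 5↦10, 6↦9, 7↦9, 8↦10, 9↦1, 10↦4]  zeros at y ∈ ∅
  x = 8: [0↦7, 1↦5, 2↦6, 3↦10, 4↦6, 5↦5, 6↦7, 7↦1, 8↦9, 9↦9, 10↦1]  zeros at y ∈ ∅
  x = 9: [0↦4, 1↦2, 2↦5, 3↦2, 4↦4, 5↦0, 6↦1, 7↦7, 8↦7, 9↦1, 10↦0]  zeros at y ∈ {5, 10}
  x = 10: [0↦4, 1↦9, 2↦10, 3↦7, 4↦0, 5↦0, 6↦7, 7↦10, 8↦9, 9↦4, 10↦6]  zeros at y ∈ {4, 5}
Collecting zeros: affine points = {(1, 0), (5, 5), (5, 8), (9, 5), (9, 10), (10, 4), (10, 5)}.
Total count |C(F_11)_aff| = 7.


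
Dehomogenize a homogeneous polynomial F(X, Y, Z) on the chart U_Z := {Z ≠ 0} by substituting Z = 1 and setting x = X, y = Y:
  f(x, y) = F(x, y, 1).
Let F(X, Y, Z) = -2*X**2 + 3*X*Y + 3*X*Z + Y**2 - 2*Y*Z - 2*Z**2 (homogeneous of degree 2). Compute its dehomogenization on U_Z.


f(x, y) = -2*x**2 + 3*x*y + 3*x + y**2 - 2*y - 2

On U_Z we set Z = 1. Each monomial c·X^i·Y^j·Z^k in F becomes c·x^i·y^j·1^k = c·x^i·y^j.
Substituting Z = 1: F(X, Y, 1) = -2*x**2 + 3*x*y + 3*x + y**2 - 2*y - 2.
Note: deg(f) ≤ deg(F) = 2; strict inequality happens when F is divisible by Z (lost terms).


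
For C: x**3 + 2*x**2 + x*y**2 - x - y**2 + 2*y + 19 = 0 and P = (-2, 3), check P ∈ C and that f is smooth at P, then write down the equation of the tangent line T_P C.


Tangent line at P: 12*x - 16*y + 72 = 0.

Step 1: f(-2, 3) = 0, so P lies on C.
Step 2: partial derivatives
  f_x(x, y) = 3*x**2 + 4*x + y**2 - 1, f_y(x, y) = 2*x*y - 2*y + 2.
  f_x(P) = 12, f_y(P) = -16 (gradient nonzero, so P is smooth).
Step 3: tangent line at P: 12·(x − -2) + -16·(y − 3) = 0.
Expanding: 12*x - 16*y + 72 = 0.


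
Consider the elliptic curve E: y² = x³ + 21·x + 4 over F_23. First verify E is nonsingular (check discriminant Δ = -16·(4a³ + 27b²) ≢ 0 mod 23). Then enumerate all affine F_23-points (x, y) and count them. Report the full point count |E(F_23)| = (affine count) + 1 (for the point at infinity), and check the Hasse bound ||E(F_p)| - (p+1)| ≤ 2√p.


Affine points = {(0, 2), (0, 21), (1, 7), (1, 16), (2, 10), (2, 13), (3, 5), (3, 18), (5, 2), (5, 21), (6, 1), (6, 22), (9, 5), (9, 18), (10, 8), (10, 15), (11, 5), (11, 18), (12, 11), (12, 12), (13, 6), (13, 17), (14, 11), (14, 12), (18, 2), (18, 21), (20, 11), (20, 12), (21, 0)}; affine count = 29; |E(F_23)| = 30.

Discriminant check: Δ ∝ 4a³ + 27b² = 4·21³ + 27·4² = 4·9261 + 27·16 ≡ 9 (mod 23). Nonzero ⇒ E is nonsingular.
For each x ∈ F_23, compute rhs = x³ + 21·x + 4 mod 23, then count y ∈ F_23 with y² ≡ rhs.
  x = 0: rhs = 4, matching y values: 2, 21 (2 points).
  x = 1: rhs = 3, matching y values: 7, 16 (2 points).
  x = 2: rhs = 8, matching y values: 10, 13 (2 points).
  x = 3: rhs = 2, matching y values: 5, 18 (2 points).
  x = 4: rhs = 14, matching y values: none (0 points).
  x = 5: rhs = 4, matching y values: 2, 21 (2 points).
  x = 6: rhs = 1, matching y values: 1, 22 (2 points).
  x = 7: rhs = 11, matching y values: none (0 points).
  x = 8: rhs = 17, matching y values: none (0 points).
  x = 9: rhs = 2, matching y values: 5, 18 (2 points).
  x = 10: rhs = 18, matching y values: 8, 15 (2 points).
  x = 11: rhs = 2, matching y values: 5, 18 (2 points).
  x = 12: rhs = 6, matching y values: 11, 12 (2 points).
  x = 13: rhs = 13, matching y values: 6, 17 (2 points).
  x = 14: rhs = 6, matching y values: 11, 12 (2 points).
  x = 15: rhs = 14, matching y values: none (0 points).
  x = 16: rhs = 20, matching y values: none (0 points).
  x = 17: rhs = 7, matching y values: none (0 points).
  x = 18: rhs = 4, matching y values: 2, 21 (2 points).
  x = 19: rhs = 17, matching y values: none (0 points).
  x = 20: rhs = 6, matching y values: 11, 12 (2 points).
  x = 21: rhs = 0, matching y values: 0 (1 points).
  x = 22: rhs = 5, matching y values: none (0 points).
Total affine count: 29.
Full point count |E(F_23)| = 29 + 1 = 30.
Hasse bound: |30 − (23+1)| = |6| = 6 ≤ 2√23 ≈ 9.5917 ✓.


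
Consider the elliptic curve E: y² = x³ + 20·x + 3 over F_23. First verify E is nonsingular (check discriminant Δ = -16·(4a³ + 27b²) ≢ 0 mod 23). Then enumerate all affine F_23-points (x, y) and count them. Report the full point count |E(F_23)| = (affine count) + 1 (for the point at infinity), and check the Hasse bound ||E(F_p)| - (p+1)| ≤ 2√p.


Affine points = {(0, 7), (0, 16), (1, 1), (1, 22), (4, 3), (4, 20), (7, 7), (7, 16), (8, 10), (8, 13), (11, 6), (11, 17), (12, 4), (12, 19), (16, 7), (16, 16), (17, 9), (17, 14), (18, 10), (18, 13), (20, 10), (20, 13), (21, 1), (21, 22)}; affine count = 24; |E(F_23)| = 25.

Discriminant check: Δ ∝ 4a³ + 27b² = 4·20³ + 27·3² = 4·8000 + 27·9 ≡ 20 (mod 23). Nonzero ⇒ E is nonsingular.
For each x ∈ F_23, compute rhs = x³ + 20·x + 3 mod 23, then count y ∈ F_23 with y² ≡ rhs.
  x = 0: rhs = 3, matching y values: 7, 16 (2 points).
  x = 1: rhs = 1, matching y values: 1, 22 (2 points).
  x = 2: rhs = 5, matching y values: none (0 points).
  x = 3: rhs = 21, matching y values: none (0 points).
  x = 4: rhs = 9, matching y values: 3, 20 (2 points).
  x = 5: rhs = 21, matching y values: none (0 points).
  x = 6: rhs = 17, matching y values: none (0 points).
  x = 7: rhs = 3, matching y values: 7, 16 (2 points).
  x = 8: rhs = 8, matching y values: 10, 13 (2 points).
  x = 9: rhs = 15, matching y values: none (0 points).
  x = 10: rhs = 7, matching y values: none (0 points).
  x = 11: rhs = 13, matching y values: 6, 17 (2 points).
  x = 12: rhs = 16, matching y values: 4, 19 (2 points).
  x = 13: rhs = 22, matching y values: none (0 points).
  x = 14: rhs = 14, matching y values: none (0 points).
  x = 15: rhs = 21, matching y values: none (0 points).
  x = 16: rhs = 3, matching y values: 7, 16 (2 points).
  x = 17: rhs = 12, matching y values: 9, 14 (2 points).
  x = 18: rhs = 8, matching y values: 10, 13 (2 points).
  x = 19: rhs = 20, matching y values: none (0 points).
  x = 20: rhs = 8, matching y values: 10, 13 (2 points).
  x = 21: rhs = 1, matching y values: 1, 22 (2 points).
  x = 22: rhs = 5, matching y values: none (0 points).
Total affine count: 24.
Full point count |E(F_23)| = 24 + 1 = 25.
Hasse bound: |25 − (23+1)| = |1| = 1 ≤ 2√23 ≈ 9.5917 ✓.


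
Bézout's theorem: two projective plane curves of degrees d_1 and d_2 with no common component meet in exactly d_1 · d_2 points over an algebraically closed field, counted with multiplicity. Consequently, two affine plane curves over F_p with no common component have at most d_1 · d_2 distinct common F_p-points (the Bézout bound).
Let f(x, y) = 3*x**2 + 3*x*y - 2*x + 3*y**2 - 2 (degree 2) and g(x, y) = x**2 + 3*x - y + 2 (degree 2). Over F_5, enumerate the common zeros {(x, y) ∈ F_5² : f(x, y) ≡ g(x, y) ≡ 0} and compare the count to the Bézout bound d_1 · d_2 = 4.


Common zeros: {(0, 2), (1, 1), (2, 2)}; count = 3; Bézout bound = 4.

deg(f) = 2, deg(g) = 2, so Bézout bound = 4.
Scan x ∈ F_5. For each x, list the y ∈ F_5 with f(x, y) ≡ 0 and those with g(x, y) ≡ 0 (mod 5); the common zeros in that column are the intersection.
  x = 0: f ≡ 0 at y ∈ {2, 3}; g ≡ 0 at y ∈ {2}; common: {2}.
  x = 1: f ≡ 0 at y ∈ {1, 3}; g ≡ 0 at y ∈ {1}; common: {1}.
  x = 2: f ≡ 0 at y ∈ {1, 2}; g ≡ 0 at y ∈ {2}; common: {2}.
  x = 3: f ≡ 0 at y ∈ ∅; g ≡ 0 at y ∈ {0}; common: ∅.
  x = 4: f ≡ 0 at y ∈ ∅; g ≡ 0 at y ∈ {0}; common: ∅.
Collecting: common zeros = {(0, 2), (1, 1), (2, 2)}, so the count is 3.
Comparison with the Bézout bound: 3 ≤ 4 = deg(f)·deg(g), as expected for curves with no common component (the affine F_5-count falls short of the bound because intersections may lie at infinity, over extension fields, or carry multiplicity).


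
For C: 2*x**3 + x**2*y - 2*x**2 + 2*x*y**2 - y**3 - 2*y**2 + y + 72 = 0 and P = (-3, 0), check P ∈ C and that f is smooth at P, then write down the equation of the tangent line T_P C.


Tangent line at P: 66*x + 10*y + 198 = 0.

Step 1: f(-3, 0) = 0, so P lies on C.
Step 2: partial derivatives
  f_x(x, y) = 6*x**2 + 2*x*y - 4*x + 2*y**2, f_y(x, y) = x**2 + 4*x*y - 3*y**2 - 4*y + 1.
  f_x(P) = 66, f_y(P) = 10 (gradient nonzero, so P is smooth).
Step 3: tangent line at P: 66·(x − -3) + 10·(y − 0) = 0.
Expanding: 66*x + 10*y + 198 = 0.


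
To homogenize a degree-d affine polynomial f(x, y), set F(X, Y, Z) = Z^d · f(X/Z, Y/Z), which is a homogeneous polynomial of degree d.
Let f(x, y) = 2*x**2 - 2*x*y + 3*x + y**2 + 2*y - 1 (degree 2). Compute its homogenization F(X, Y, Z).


F(X, Y, Z) = 2*X**2 - 2*X*Y + 3*X*Z + Y**2 + 2*Y*Z - Z**2

deg(f) = 2.
Substitute x = X/Z, y = Y/Z into f, then multiply by Z^2.
  monomial 2·x^2·y^0 ↦ 2·X^2·Y^0·Z^0.
  monomial -2·x^1·y^1 ↦ -2·X^1·Y^1·Z^0.
  monomial 3·x^1·y^0 ↦ 3·X^1·Y^0·Z^1.
  monomial 1·x^0·y^2 ↦ 1·X^0·Y^2·Z^0.
  monomial 2·x^0·y^1 ↦ 2·X^0·Y^1·Z^1.
  monomial -1·x^0·y^0 ↦ -1·X^0·Y^0·Z^2.
Collecting: F(X, Y, Z) = 2*X**2 - 2*X*Y + 3*X*Z + Y**2 + 2*Y*Z - Z**2.


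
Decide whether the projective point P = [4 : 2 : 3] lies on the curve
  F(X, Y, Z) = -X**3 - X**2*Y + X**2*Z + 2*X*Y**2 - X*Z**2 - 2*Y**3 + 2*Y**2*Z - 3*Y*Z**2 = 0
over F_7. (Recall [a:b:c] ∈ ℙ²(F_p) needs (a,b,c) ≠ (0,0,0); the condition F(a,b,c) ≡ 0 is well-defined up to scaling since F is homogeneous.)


F(4,2,3) ≡ 0 (mod 7); P is on the curve.

Evaluate F(4, 2, 3) term-by-term (mod 7).
  -X**3 ↦ -1·64·1·1 = -64
  -X**2*Y ↦ -1·16·2·1 = -32
  X**2*Z ↦ 1·16·1·3 = 48
  2*X*Y**2 ↦ 2·4·4·1 = 32
  -X*Z**2 ↦ -1·4·1·9 = -36
  -2*Y**3 ↦ -2·1·8·1 = -16
  2*Y**2*Z ↦ 2·1·4·3 = 24
  -3*Y*Z**2 ↦ -3·1·2·9 = -54
Sum: F(4, 2, 3) = (-64) + (-32) + (48) + (32) + (-36) + (-16) + (24) + (-54) = -98.
Reducing mod 7: -98 ≡ 0 (mod 7).
Since F(a, b, c) ≡ 0 (mod 7), P lies on the curve.


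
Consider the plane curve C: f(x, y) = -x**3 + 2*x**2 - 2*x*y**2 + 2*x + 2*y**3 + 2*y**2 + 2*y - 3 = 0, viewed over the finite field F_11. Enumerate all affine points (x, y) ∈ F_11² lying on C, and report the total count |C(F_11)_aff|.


Affine F_11-points: {(0, 4), (1, 0), (2, 8), (3, 4), (3, 5), (5, 6), (6, 3), (7, 1), (8, 2), (9, 10), (10, 4)}; count = 11.

For each of the 121 pairs (x, y) ∈ F_11², evaluate f(x, y) mod 11. Record the zeros.
  x = 0: [0↦8, 1↦3, 2↦3, 3↦9, 4↦0, 5↦10, 6↦7, 7↦3, 8↦10, 9↦7, 10↦6]  zeros at y ∈ {4}
  x = 1: [0↦0, 1↦4, 2↦9, 3↦5, 4↦4, 5↦7, 6↦4, 7↦7, 8↦6, 9↦2, 10↦7]  zeros at y ∈ {0}
  x = 2: [0↦1, 1↦3, 2↦2, 3↦10, 4↦6, 5↦2, 6↦10, 7↦9, 8↦0, 9↦6, 10↦6]  zeros at y ∈ {8}
  x = 3: [0↦5, 1↦5, 2↦9, 3↦7, 4↦0, 5↦0, 6↦8, 7↦3, 8↦8, 9↦2, 10↦8]  zeros at y ∈ {4, 5}
  x = 4: [0↦6, 1↦4, 2↦2, 3↦1, 4↦2, 5↦6, 6↦3, 7↦5, 8↦2, 9↦6, 10↦7]  zeros at y ∈ ∅
  x = 5: [0↦9, 1↦5, 2↦8, 3↦8, 4↦6, 5↦3, 6↦0, 7↦9, 8↦9, 9↦1, 10↦8]  zeros at y ∈ {6}
  x = 6: [0↦8, 1↦2, 2↦10, 3↦0, 4↦6, 5↦7, 6↦4, 7↦9, 8↦1, 9↦3, 10↦5]  zeros at y ∈ {3}
  x = 7: [0↦8, 1↦0, 2↦2, 3↦4, 4↦7, 5↦1, 6↦9, 7↦10, 8↦5, 9↦6, 10↦3]  zeros at y ∈ {1}
  x = 8: [0↦3, 1↦4, 2↦0, 3↦3, 4↦3, 5↦1, 6↦9, 7↦6, 8↦4, 9↦4, 10↦7]  zeros at y ∈ {2}
  x = 9: [0↦9, 1↦8, 2↦9, 3↦2, 4↦10, 5↦1, 6↦9, 7↦2, 8↦3, 9↦2, 10↦0]  zeros at y ∈ {10}
  x = 10: [0↦9, 1↦6, 2↦1, 3↦6, 4↦0, 5↦6, 6↦3, 7↦3, 8↦7, 9↦5, 10↦9]  zeros at y ∈ {4}
Collecting zeros: affine points = {(0, 4), (1, 0), (2, 8), (3, 4), (3, 5), (5, 6), (6, 3), (7, 1), (8, 2), (9, 10), (10, 4)}.
Total count |C(F_11)_aff| = 11.


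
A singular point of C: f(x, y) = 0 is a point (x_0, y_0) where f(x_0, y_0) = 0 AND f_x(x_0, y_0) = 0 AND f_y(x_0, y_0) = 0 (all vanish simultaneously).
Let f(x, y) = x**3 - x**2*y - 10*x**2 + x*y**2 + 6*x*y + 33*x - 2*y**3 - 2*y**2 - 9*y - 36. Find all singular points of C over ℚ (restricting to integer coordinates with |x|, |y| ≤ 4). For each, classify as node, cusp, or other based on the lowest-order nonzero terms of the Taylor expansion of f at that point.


Singular points: {(3, 0)}; classification: node.

Compute partial derivatives:
  f_x = 3*x**2 - 2*x*y - 20*x + y**2 + 6*y + 33.
  f_y = -x**2 + 2*x*y + 6*x - 6*y**2 - 4*y - 9.
Scan x_0 ∈ {−4, ..., 4}. For each x_0, f_y(x_0, y) is a polynomial in y; find its integer roots y ∈ {−4, ..., 4}, then test f_x and f at those candidates.
  x = -4: f_y(-4, y) = -6*y**2 - 12*y - 49; no integer root y with |y| ≤ 4.
  x = -3: f_y(-3, y) = -6*y**2 - 10*y - 36; no integer root y with |y| ≤ 4.
  x = -2: f_y(-2, y) = -6*y**2 - 8*y - 25; no integer root y with |y| ≤ 4.
  x = -1: f_y(-1, y) = -6*y**2 - 6*y - 16; no integer root y with |y| ≤ 4.
  x = 0: f_y(0, y) = -6*y**2 - 4*y - 9; no integer root y with |y| ≤ 4.
  x = 1: f_y(1, y) = -6*y**2 - 2*y - 4; no integer root y with |y| ≤ 4.
  x = 2: f_y(2, y) = -6*y**2 - 1; no integer root y with |y| ≤ 4.
  x = 3: f_y(3, y) = -6*y**2 + 2*y; vanishes at y ∈ {0}. (3, 0): f_x = 0, f = 0 — SINGULAR.
  x = 4: f_y(4, y) = -6*y**2 + 4*y - 1; no integer root y with |y| ≤ 4.
Only singular point on the grid: (3, 0).
Classify: substitute x = 3 + u, y = 0 + v and expand: f = u**3 - u**2*v - u**2 + u*v**2 - 2*v**3 + v**2.
No constant or linear terms (consistent with a singular point). Quadratic part: -u**2 + v**2. Cubic part: u**3 - u**2*v + u*v**2 - 2*v**3.
The quadratic part v**2 - u**2 = (v − u)(v + u) splits into two distinct linear factors, so there are two distinct tangent lines y − 0 = ±(x − 3) — this is a node (ordinary double point).
Classification: node.


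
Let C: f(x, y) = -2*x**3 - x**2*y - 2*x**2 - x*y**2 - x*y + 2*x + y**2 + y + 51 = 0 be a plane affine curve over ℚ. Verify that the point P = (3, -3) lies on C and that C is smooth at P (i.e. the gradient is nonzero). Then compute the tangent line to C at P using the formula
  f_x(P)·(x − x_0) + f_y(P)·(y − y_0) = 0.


Tangent line at P: -52*x + y + 159 = 0.

Step 1: f(3, -3) = 0, so P lies on C.
Step 2: partial derivatives
  f_x(x, y) = -6*x**2 - 2*x*y - 4*x - y**2 - y + 2, f_y(x, y) = -x**2 - 2*x*y - x + 2*y + 1.
  f_x(P) = -52, f_y(P) = 1 (gradient nonzero, so P is smooth).
Step 3: tangent line at P: -52·(x − 3) + 1·(y − -3) = 0.
Expanding: -52*x + y + 159 = 0.


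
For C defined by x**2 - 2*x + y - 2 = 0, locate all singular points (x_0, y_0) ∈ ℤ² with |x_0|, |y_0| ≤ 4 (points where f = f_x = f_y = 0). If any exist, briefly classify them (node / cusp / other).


No singular points in the scanned grid; C is smooth there.

Compute partial derivatives:
  f_x = 2*x - 2.
  f_y = 1.
f_y = 1 is a nonzero constant, so f_y never vanishes: no point (x, y) can satisfy f = f_x = f_y = 0. In particular no (x, y) ∈ {−4, ..., 4}² is singular; the curve is smooth.


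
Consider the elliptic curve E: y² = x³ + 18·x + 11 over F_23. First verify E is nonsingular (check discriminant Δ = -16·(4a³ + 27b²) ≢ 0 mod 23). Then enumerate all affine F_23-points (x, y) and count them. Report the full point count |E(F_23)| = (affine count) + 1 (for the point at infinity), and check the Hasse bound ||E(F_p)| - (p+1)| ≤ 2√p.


Affine points = {(2, 3), (2, 20), (3, 0), (4, 3), (4, 20), (6, 6), (6, 17), (8, 0), (10, 8), (10, 15), (12, 0), (13, 2), (13, 21), (16, 5), (16, 18), (17, 3), (17, 20), (18, 7), (18, 16), (19, 6), (19, 17), (21, 6), (21, 17)}; affine count = 23; |E(F_23)| = 24.

Discriminant check: Δ ∝ 4a³ + 27b² = 4·18³ + 27·11² = 4·5832 + 27·121 ≡ 7 (mod 23). Nonzero ⇒ E is nonsingular.
For each x ∈ F_23, compute rhs = x³ + 18·x + 11 mod 23, then count y ∈ F_23 with y² ≡ rhs.
  x = 0: rhs = 11, matching y values: none (0 points).
  x = 1: rhs = 7, matching y values: none (0 points).
  x = 2: rhs = 9, matching y values: 3, 20 (2 points).
  x = 3: rhs = 0, matching y values: 0 (1 points).
  x = 4: rhs = 9, matching y values: 3, 20 (2 points).
  x = 5: rhs = 19, matching y values: none (0 points).
  x = 6: rhs = 13, matching y values: 6, 17 (2 points).
  x = 7: rhs = 20, matching y values: none (0 points).
  x = 8: rhs = 0, matching y values: 0 (1 points).
  x = 9: rhs = 5, matching y values: none (0 points).
  x = 10: rhs = 18, matching y values: 8, 15 (2 points).
  x = 11: rhs = 22, matching y values: none (0 points).
  x = 12: rhs = 0, matching y values: 0 (1 points).
  x = 13: rhs = 4, matching y values: 2, 21 (2 points).
  x = 14: rhs = 17, matching y values: none (0 points).
  x = 15: rhs = 22, matching y values: none (0 points).
  x = 16: rhs = 2, matching y values: 5, 18 (2 points).
  x = 17: rhs = 9, matching y values: 3, 20 (2 points).
  x = 18: rhs = 3, matching y values: 7, 16 (2 points).
  x = 19: rhs = 13, matching y values: 6, 17 (2 points).
  x = 20: rhs = 22, matching y values: none (0 points).
  x = 21: rhs = 13, matching y values: 6, 17 (2 points).
  x = 22: rhs = 15, matching y values: none (0 points).
Total affine count: 23.
Full point count |E(F_23)| = 23 + 1 = 24.
Hasse bound: |24 − (23+1)| = |0| = 0 ≤ 2√23 ≈ 9.5917 ✓.


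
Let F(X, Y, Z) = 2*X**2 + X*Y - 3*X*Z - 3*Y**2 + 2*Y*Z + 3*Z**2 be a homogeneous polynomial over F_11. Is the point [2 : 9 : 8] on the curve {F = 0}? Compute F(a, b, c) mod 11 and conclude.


F(2,9,8) ≡ 5 (mod 11); P is NOT on the curve.

Evaluate F(2, 9, 8) term-by-term (mod 11).
  2*X**2 ↦ 2·4·1·1 = 8
  X*Y ↦ 1·2·9·1 = 18
  -3*X*Z ↦ -3·2·1·8 = -48
  -3*Y**2 ↦ -3·1·81·1 = -243
  2*Y*Z ↦ 2·1·9·8 = 144
  3*Z**2 ↦ 3·1·1·64 = 192
Sum: F(2, 9, 8) = (8) + (18) + (-48) + (-243) + (144) + (192) = 71.
Reducing mod 11: 71 ≡ 5 (mod 11).
Since F(a, b, c) ≡ 5 ≠ 0 (mod 11), P does NOT lie on the curve.


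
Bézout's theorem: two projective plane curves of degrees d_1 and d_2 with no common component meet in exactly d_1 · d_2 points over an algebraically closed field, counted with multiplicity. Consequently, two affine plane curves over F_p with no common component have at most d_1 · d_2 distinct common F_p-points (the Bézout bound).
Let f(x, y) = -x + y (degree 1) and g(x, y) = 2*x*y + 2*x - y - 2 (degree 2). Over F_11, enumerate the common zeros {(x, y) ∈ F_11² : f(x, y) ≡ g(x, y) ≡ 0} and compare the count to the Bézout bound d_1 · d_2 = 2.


Common zeros: ∅; count = 0; Bézout bound = 2.

deg(f) = 1, deg(g) = 2, so Bézout bound = 2.
Scan x ∈ F_11. For each x, list the y ∈ F_11 with f(x, y) ≡ 0 and those with g(x, y) ≡ 0 (mod 11); the common zeros in that column are the intersection.
  x = 0: f ≡ 0 at y ∈ {0}; g ≡ 0 at y ∈ {9}; common: ∅.
  x = 1: f ≡ 0 at y ∈ {1}; g ≡ 0 at y ∈ {0}; common: ∅.
  x = 2: f ≡ 0 at y ∈ {2}; g ≡ 0 at y ∈ {3}; common: ∅.
  x = 3: f ≡ 0 at y ∈ {3}; g ≡ 0 at y ∈ {8}; common: ∅.
  x = 4: f ≡ 0 at y ∈ {4}; g ≡ 0 at y ∈ {7}; common: ∅.
  x = 5: f ≡ 0 at y ∈ {5}; g ≡ 0 at y ∈ {4}; common: ∅.
  x = 6: f ≡ 0 at y ∈ {6}; g ≡ 0 at y ∈ ∅; common: ∅.
  x = 7: f ≡ 0 at y ∈ {7}; g ≡ 0 at y ∈ {5}; common: ∅.
  x = 8: f ≡ 0 at y ∈ {8}; g ≡ 0 at y ∈ {2}; common: ∅.
  x = 9: f ≡ 0 at y ∈ {9}; g ≡ 0 at y ∈ {1}; common: ∅.
  x = 10: f ≡ 0 at y ∈ {10}; g ≡ 0 at y ∈ {6}; common: ∅.
Collecting: common zeros = ∅, so the count is 0.
Comparison with the Bézout bound: 0 ≤ 2 = deg(f)·deg(g), as expected for curves with no common component (the affine F_11-count falls short of the bound because intersections may lie at infinity, over extension fields, or carry multiplicity).


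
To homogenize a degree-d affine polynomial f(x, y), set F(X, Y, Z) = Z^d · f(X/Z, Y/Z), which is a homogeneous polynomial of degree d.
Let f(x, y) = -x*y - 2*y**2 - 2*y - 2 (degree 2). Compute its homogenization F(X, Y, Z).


F(X, Y, Z) = -X*Y - 2*Y**2 - 2*Y*Z - 2*Z**2

deg(f) = 2.
Substitute x = X/Z, y = Y/Z into f, then multiply by Z^2.
  monomial -1·x^1·y^1 ↦ -1·X^1·Y^1·Z^0.
  monomial -2·x^0·y^2 ↦ -2·X^0·Y^2·Z^0.
  monomial -2·x^0·y^1 ↦ -2·X^0·Y^1·Z^1.
  monomial -2·x^0·y^0 ↦ -2·X^0·Y^0·Z^2.
Collecting: F(X, Y, Z) = -X*Y - 2*Y**2 - 2*Y*Z - 2*Z**2.


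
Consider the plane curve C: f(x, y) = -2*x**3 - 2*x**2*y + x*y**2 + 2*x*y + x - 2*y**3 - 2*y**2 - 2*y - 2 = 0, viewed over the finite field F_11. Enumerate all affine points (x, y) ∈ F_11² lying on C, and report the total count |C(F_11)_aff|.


Affine F_11-points: {(0, 10), (1, 10), (2, 2), (2, 3), (2, 6), (5, 4), (7, 9), (9, 7), (10, 8)}; count = 9.

For each of the 121 pairs (x, y) ∈ F_11², evaluate f(x, y) mod 11. Record the zeros.
  x = 0: [0↦9, 1↦3, 2↦3, 3↦8, 4↦6, 5↦7, 6↦10, 7↦3, 8↦7, 9↦10, 10↦0]  zeros at y ∈ {10}
  x = 1: [0↦8, 1↦3, 2↦6, 3↦5, 4↦10, 5↦9, 6↦1, 7↦7, 8↦4, 9↦2, 10↦0]  zeros at y ∈ {10}
  x = 2: [0↦6, 1↦9, 2↦0, 3↦0, 4↦8, 5↦1, 6↦0, 7↦4, 8↦1, 9↦1, 10↦3]  zeros at y ∈ {2, 3, 6}
  x = 3: [0↦2, 1↦9, 2↦6, 3↦3, 4↦10, 5↦4, 6↦6, 7↦4, 8↦8, 9↦6, 10↦8]  zeros at y ∈ ∅
  x = 4: [0↦6, 1↦2, 2↦1, 3↦2, 4↦4, 5↦6, 6↦7, 7↦6, 8↦2, 9↦5, 10↦3]  zeros at y ∈ ∅
  x = 5: [0↦6, 1↦9, 2↦6, 3↦7, 4↦0, 5↦6, 6↦2, 7↦9, 8↦4, 9↦8, 10↦9]  zeros at y ∈ {4}
  x = 6: [0↦1, 1↦7, 2↦9, 3↦6, 4↦8, 5↦3, 6↦1, 7↦1, 8↦2, 9↦3, 10↦3]  zeros at y ∈ ∅
  x = 7: [0↦1, 1↦6, 2↦9, 3↦9, 4↦5, 5↦7, 6↦3, 7↦3, 8↦6, 9↦0, 10↦6]  zeros at y ∈ {9}
  x = 8: [0↦5, 1↦5, 2↦5, 3↦4, 4↦1, 5↦6, 6↦7, 7↦3, 8↦4, 9↦9, 10↦6]  zeros at y ∈ ∅
  x = 9: [0↦1, 1↦3, 2↦7, 3↦1, 4↦6, 5↦10, 6↦1, 7↦0, 8↦6, 9↦7, 10↦2]  zeros at y ∈ {7}
  x = 10: [0↦10, 1↦10, 2↦3, 3↦10, 4↦8, 5↦7, 6↦6, 7↦4, 8↦0, 9↦4, 10↦4]  zeros at y ∈ {8}
Collecting zeros: affine points = {(0, 10), (1, 10), (2, 2), (2, 3), (2, 6), (5, 4), (7, 9), (9, 7), (10, 8)}.
Total count |C(F_11)_aff| = 9.


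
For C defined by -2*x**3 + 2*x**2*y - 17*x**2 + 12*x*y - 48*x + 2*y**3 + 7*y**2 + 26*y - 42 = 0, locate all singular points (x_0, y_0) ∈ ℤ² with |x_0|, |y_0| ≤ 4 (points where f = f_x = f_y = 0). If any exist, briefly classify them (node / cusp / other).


Singular points: {(-3, -1)}; classification: node.

Compute partial derivatives:
  f_x = -6*x**2 + 4*x*y - 34*x + 12*y - 48.
  f_y = 2*x**2 + 12*x + 6*y**2 + 14*y + 26.
Scan x_0 ∈ {−4, ..., 4}. For each x_0, f_y(x_0, y) is a polynomial in y; find its integer roots y ∈ {−4, ..., 4}, then test f_x and f at those candidates.
  x = -4: f_y(-4, y) = 6*y**2 + 14*y + 10; no integer root y with |y| ≤ 4.
  x = -3: f_y(-3, y) = 6*y**2 + 14*y + 8; vanishes at y ∈ {-1}. (-3, -1): f_x = 0, f = 0 — SINGULAR.
  x = -2: f_y(-2, y) = 6*y**2 + 14*y + 10; no integer root y with |y| ≤ 4.
  x = -1: f_y(-1, y) = 6*y**2 + 14*y + 16; no integer root y with |y| ≤ 4.
  x = 0: f_y(0, y) = 6*y**2 + 14*y + 26; no integer root y with |y| ≤ 4.
  x = 1: f_y(1, y) = 6*y**2 + 14*y + 40; no integer root y with |y| ≤ 4.
  x = 2: f_y(2, y) = 6*y**2 + 14*y + 58; no integer root y with |y| ≤ 4.
  x = 3: f_y(3, y) = 6*y**2 + 14*y + 80; no integer root y with |y| ≤ 4.
  x = 4: f_y(4, y) = 6*y**2 + 14*y + 106; no integer root y with |y| ≤ 4.
Only singular point on the grid: (-3, -1).
Classify: substitute x = -3 + u, y = -1 + v and expand: f = -2*u**3 + 2*u**2*v - u**2 + 2*v**3 + v**2.
No constant or linear terms (consistent with a singular point). Quadratic part: -u**2 + v**2. Cubic part: -2*u**3 + 2*u**2*v + 2*v**3.
The quadratic part v**2 - u**2 = (v − u)(v + u) splits into two distinct linear factors, so there are two distinct tangent lines y − -1 = ±(x − -3) — this is a node (ordinary double point).
Classification: node.


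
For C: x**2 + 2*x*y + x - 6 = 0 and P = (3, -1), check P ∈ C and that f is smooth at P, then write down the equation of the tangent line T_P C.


Tangent line at P: 5*x + 6*y - 9 = 0.

Step 1: f(3, -1) = 0, so P lies on C.
Step 2: partial derivatives
  f_x(x, y) = 2*x + 2*y + 1, f_y(x, y) = 2*x.
  f_x(P) = 5, f_y(P) = 6 (gradient nonzero, so P is smooth).
Step 3: tangent line at P: 5·(x − 3) + 6·(y − -1) = 0.
Expanding: 5*x + 6*y - 9 = 0.


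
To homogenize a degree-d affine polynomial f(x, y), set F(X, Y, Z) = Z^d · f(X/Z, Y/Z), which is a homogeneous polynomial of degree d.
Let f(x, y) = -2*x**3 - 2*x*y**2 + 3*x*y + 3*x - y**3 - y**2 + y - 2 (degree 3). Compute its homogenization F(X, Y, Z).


F(X, Y, Z) = -2*X**3 - 2*X*Y**2 + 3*X*Y*Z + 3*X*Z**2 - Y**3 - Y**2*Z + Y*Z**2 - 2*Z**3

deg(f) = 3.
Substitute x = X/Z, y = Y/Z into f, then multiply by Z^3.
  monomial -2·x^3·y^0 ↦ -2·X^3·Y^0·Z^0.
  monomial -2·x^1·y^2 ↦ -2·X^1·Y^2·Z^0.
  monomial 3·x^1·y^1 ↦ 3·X^1·Y^1·Z^1.
  monomial 3·x^1·y^0 ↦ 3·X^1·Y^0·Z^2.
  monomial -1·x^0·y^3 ↦ -1·X^0·Y^3·Z^0.
  monomial -1·x^0·y^2 ↦ -1·X^0·Y^2·Z^1.
  monomial 1·x^0·y^1 ↦ 1·X^0·Y^1·Z^2.
  monomial -2·x^0·y^0 ↦ -2·X^0·Y^0·Z^3.
Collecting: F(X, Y, Z) = -2*X**3 - 2*X*Y**2 + 3*X*Y*Z + 3*X*Z**2 - Y**3 - Y**2*Z + Y*Z**2 - 2*Z**3.


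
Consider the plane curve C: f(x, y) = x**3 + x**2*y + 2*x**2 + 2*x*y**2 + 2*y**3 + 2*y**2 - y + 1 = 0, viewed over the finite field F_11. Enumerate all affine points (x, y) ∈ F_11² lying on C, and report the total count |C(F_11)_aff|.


Affine F_11-points: {(2, 4), (3, 2), (3, 6), (3, 10), (4, 3), (4, 6), (4, 8), (5, 0), (6, 4), (7, 6), (8, 4), (8, 10), (10, 10)}; count = 13.

For each of the 121 pairs (x, y) ∈ F_11², evaluate f(x, y) mod 11. Record the zeros.
  x = 0: [0↦1, 1↦4, 2↦1, 3↦4, 4↦3, 5↦10, 6↦4, 7↦8, 8↦1, 9↦6, 10↦2]  zeros at y ∈ ∅
  x = 1: [0↦4, 1↦10, 2↦3, 3↦6, 4↦9, 5↦2, 6↦8, 7↦6, 8↦8, 9↦4, 10↦6]  zeros at y ∈ ∅
  x = 2: [0↦6, 1↦6, 2↦8, 3↦2, 4↦0, 5↦3, 6↦1, 7↦6, 8↦8, 9↦8, 10↦7]  zeros at y ∈ {4}
  x = 3: [0↦2, 1↦9, 2↦0, 3↦9, 4↦4, 5↦8, 6↦0, 7↦3, 8↦7, 9↦2, 10↦0]  zeros at y ∈ {2, 6, 10}
  x = 4: [0↦9, 1↦3, 2↦7, 3↦0, 4↦5, 5↦1, 6↦0, 7↦3, 8↦0, 9↦3, 10↦2]  zeros at y ∈ {3, 6, 8}
  x = 5: [0↦0, 1↦5, 2↦2, 3↦3, 4↦9, 5↦10, 6↦7, 7↦1, 8↦4, 9↦6, 10↦8]  zeros at y ∈ {0}
  x = 6: [0↦3, 1↦10, 2↦2, 3↦2, 4↦0, 5↦8, 6↦5, 7↦3, 8↦3, 9↦6, 10↦2]  zeros at y ∈ {4}
  x = 7: [0↦2, 1↦2, 2↦2, 3↦3, 4↦6, 5↦1, 6↦0, 7↦4, 8↦3, 9↦9, 10↦1]  zeros at y ∈ {6}
  x = 8: [0↦3, 1↦9, 2↦8, 3↦1, 4↦0, 5↦6, 6↦9, 7↦10, 8↦10, 9↦10, 10↦0]  zeros at y ∈ {4, 10}
  x = 9: [0↦1, 1↦4, 2↦4, 3↦2, 4↦10, 5↦7, 6↦5, 7↦5, 8↦8, 9↦4, 10↦5]  zeros at y ∈ ∅
  x = 10: [0↦2, 1↦4, 2↦7, 3↦1, 4↦9, 5↦10, 6↦5, 7↦6, 8↦3, 9↦8, 10↦0]  zeros at y ∈ {10}
Collecting zeros: affine points = {(2, 4), (3, 2), (3, 6), (3, 10), (4, 3), (4, 6), (4, 8), (5, 0), (6, 4), (7, 6), (8, 4), (8, 10), (10, 10)}.
Total count |C(F_11)_aff| = 13.


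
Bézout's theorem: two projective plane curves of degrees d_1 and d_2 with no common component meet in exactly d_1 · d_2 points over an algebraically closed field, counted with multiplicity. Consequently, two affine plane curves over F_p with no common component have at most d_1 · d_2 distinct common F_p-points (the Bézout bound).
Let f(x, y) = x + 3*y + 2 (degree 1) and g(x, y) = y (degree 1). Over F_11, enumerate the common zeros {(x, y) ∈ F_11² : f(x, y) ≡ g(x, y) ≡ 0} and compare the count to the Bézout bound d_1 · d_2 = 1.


Common zeros: {(9, 0)}; count = 1; Bézout bound = 1.

deg(f) = 1, deg(g) = 1, so Bézout bound = 1.
Scan x ∈ F_11. For each x, list the y ∈ F_11 with f(x, y) ≡ 0 and those with g(x, y) ≡ 0 (mod 11); the common zeros in that column are the intersection.
  x = 0: f ≡ 0 at y ∈ {3}; g ≡ 0 at y ∈ {0}; common: ∅.
  x = 1: f ≡ 0 at y ∈ {10}; g ≡ 0 at y ∈ {0}; common: ∅.
  x = 2: f ≡ 0 at y ∈ {6}; g ≡ 0 at y ∈ {0}; common: ∅.
  x = 3: f ≡ 0 at y ∈ {2}; g ≡ 0 at y ∈ {0}; common: ∅.
  x = 4: f ≡ 0 at y ∈ {9}; g ≡ 0 at y ∈ {0}; common: ∅.
  x = 5: f ≡ 0 at y ∈ {5}; g ≡ 0 at y ∈ {0}; common: ∅.
  x = 6: f ≡ 0 at y ∈ {1}; g ≡ 0 at y ∈ {0}; common: ∅.
  x = 7: f ≡ 0 at y ∈ {8}; g ≡ 0 at y ∈ {0}; common: ∅.
  x = 8: f ≡ 0 at y ∈ {4}; g ≡ 0 at y ∈ {0}; common: ∅.
  x = 9: f ≡ 0 at y ∈ {0}; g ≡ 0 at y ∈ {0}; common: {0}.
  x = 10: f ≡ 0 at y ∈ {7}; g ≡ 0 at y ∈ {0}; common: ∅.
Collecting: common zeros = {(9, 0)}, so the count is 1.
Comparison with the Bézout bound: 1 ≤ 1 = deg(f)·deg(g), as expected for curves with no common component (the bound is attained).
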